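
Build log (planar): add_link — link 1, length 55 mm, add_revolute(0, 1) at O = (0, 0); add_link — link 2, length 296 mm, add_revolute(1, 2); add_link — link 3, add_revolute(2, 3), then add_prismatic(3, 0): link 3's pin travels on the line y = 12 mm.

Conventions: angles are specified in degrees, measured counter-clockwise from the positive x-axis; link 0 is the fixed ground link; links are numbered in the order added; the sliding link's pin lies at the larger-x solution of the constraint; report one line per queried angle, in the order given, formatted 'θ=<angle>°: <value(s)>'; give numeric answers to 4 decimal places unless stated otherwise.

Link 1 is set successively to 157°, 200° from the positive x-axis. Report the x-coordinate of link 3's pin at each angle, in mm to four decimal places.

geometry: r = 55 mm, L = 296 mm, e = 12 mm
θ=157°: crank pin P = (r cos θ, r sin θ) = (-50.627767, 21.490212)
θ=157°: h = r sin θ − e = 21.490212 − 12 = 9.490212
θ=157°: x = r cos θ + √(L² − h²) = -50.627767 + 295.847826 = 245.220059
θ=200°: crank pin P = (r cos θ, r sin θ) = (-51.683094, -18.811108)
θ=200°: h = r sin θ − e = -18.811108 − 12 = -30.811108
θ=200°: x = r cos θ + √(L² − h²) = -51.683094 + 294.392044 = 242.708950

θ=157°: 245.2201
θ=200°: 242.7089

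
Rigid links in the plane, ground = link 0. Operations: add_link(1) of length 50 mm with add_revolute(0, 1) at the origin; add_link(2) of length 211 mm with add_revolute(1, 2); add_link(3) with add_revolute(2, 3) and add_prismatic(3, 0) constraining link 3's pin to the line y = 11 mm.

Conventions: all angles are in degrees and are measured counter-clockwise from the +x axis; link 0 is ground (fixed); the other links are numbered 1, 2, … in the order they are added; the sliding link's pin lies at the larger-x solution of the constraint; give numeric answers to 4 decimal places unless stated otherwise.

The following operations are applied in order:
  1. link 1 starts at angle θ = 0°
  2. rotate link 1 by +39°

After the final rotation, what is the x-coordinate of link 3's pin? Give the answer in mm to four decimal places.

geometry: r = 50 mm, L = 211 mm, e = 11 mm; θ starts at 0°
rotate link 1 by +39°: θ ← 0° +39° = 39°
crank pin P = (r cos θ, r sin θ) = (38.857298, 31.466020)
h = r sin θ − e = 31.466020 − 11 = 20.466020
x = r cos θ + √(L² − h²) = 38.857298 + 210.005100 = 248.862398

248.8624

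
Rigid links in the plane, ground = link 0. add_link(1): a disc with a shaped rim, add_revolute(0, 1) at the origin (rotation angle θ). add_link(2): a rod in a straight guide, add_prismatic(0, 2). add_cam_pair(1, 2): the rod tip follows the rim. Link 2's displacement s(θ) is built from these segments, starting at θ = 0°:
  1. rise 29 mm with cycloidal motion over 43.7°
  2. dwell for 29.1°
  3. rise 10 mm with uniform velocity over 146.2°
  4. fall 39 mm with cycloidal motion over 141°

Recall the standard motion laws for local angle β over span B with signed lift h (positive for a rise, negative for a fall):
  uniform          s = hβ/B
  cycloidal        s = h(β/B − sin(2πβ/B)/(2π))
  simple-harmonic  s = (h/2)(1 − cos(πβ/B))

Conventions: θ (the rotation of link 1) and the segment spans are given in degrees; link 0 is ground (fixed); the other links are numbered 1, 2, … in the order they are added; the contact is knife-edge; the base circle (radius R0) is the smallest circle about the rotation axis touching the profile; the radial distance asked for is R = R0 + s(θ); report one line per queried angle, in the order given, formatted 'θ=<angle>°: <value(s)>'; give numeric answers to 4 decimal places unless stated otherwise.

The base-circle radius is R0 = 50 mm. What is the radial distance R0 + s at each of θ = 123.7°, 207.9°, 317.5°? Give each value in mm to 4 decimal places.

segment 1 (0° to 43.7°, cycloidal, h = 29) is passed completely: s = 0.0000 + (29) = 29.0000
segment 2 (43.7° to 72.8°, dwell): s unchanged at 29.0000
θ = 123.7° falls in segment 3 (72.8° to 219°, uniform, h = 10): β = 123.7 − 72.8 = 50.9°, B = 146.2°; Δs = 10·50.9/146.2 = 3.4815; s = 29.0000 + 3.4815 = 32.4815
θ = 207.9° falls in segment 3 (72.8° to 219°, uniform, h = 10): β = 207.9 − 72.8 = 135.1°, B = 146.2°; Δs = 10·135.1/146.2 = 9.2408; s = 29.0000 + 9.2408 = 38.2408
segment 3 (72.8° to 219°, uniform, h = 10) is passed completely: s = 29.0000 + (10) = 39.0000
θ = 317.5° falls in segment 4 (219° to 360°, cycloidal, h = -39): β = 317.5 − 219 = 98.5°, B = 141°; Δs = -39·(0.6986 − sin(2π·0.6986)/(2π)) = -33.1306; s = 39.0000 − 33.1306 = 5.8694
θ=123.7°: R = R0 + s = 50 + 32.4815 = 82.4815
θ=207.9°: R = R0 + s = 50 + 38.2408 = 88.2408
θ=317.5°: R = R0 + s = 50 + 5.8694 = 55.8694

θ=123.7°: 82.4815
θ=207.9°: 88.2408
θ=317.5°: 55.8694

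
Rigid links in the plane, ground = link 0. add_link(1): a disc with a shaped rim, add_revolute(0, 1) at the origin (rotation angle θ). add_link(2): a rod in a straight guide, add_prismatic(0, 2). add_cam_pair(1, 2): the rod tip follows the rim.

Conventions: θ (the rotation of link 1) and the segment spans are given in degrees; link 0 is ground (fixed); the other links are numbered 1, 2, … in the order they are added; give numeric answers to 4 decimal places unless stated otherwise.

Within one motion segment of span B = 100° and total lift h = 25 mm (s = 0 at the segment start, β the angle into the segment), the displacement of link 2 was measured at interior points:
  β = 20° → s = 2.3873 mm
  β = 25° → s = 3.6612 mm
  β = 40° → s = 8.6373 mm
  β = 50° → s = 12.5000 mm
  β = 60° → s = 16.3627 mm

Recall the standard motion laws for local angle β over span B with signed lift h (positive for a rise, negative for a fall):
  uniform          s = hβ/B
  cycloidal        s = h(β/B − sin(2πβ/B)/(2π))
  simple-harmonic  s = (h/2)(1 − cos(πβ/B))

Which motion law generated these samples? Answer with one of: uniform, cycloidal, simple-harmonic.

candidates at β/B = r: uniform s = h·r (linear in β); cycloidal s = h·(r − sin(2πr)/(2π)); simple-harmonic s = (h/2)(1 − cos(πr))
β=20°: printed 2.3873 | uniform 5.0000, cycloidal 1.2159, simple-harmonic 2.3873
β=25°: printed 3.6612 | uniform 6.2500, cycloidal 2.2711, simple-harmonic 3.6612
β=40°: printed 8.6373 | uniform 10.0000, cycloidal 7.6613, simple-harmonic 8.6373
β=50°: printed 12.5000 | uniform 12.5000, cycloidal 12.5000, simple-harmonic 12.5000
β=60°: printed 16.3627 | uniform 15.0000, cycloidal 17.3387, simple-harmonic 16.3627
only one law matches every sample → simple-harmonic

simple-harmonic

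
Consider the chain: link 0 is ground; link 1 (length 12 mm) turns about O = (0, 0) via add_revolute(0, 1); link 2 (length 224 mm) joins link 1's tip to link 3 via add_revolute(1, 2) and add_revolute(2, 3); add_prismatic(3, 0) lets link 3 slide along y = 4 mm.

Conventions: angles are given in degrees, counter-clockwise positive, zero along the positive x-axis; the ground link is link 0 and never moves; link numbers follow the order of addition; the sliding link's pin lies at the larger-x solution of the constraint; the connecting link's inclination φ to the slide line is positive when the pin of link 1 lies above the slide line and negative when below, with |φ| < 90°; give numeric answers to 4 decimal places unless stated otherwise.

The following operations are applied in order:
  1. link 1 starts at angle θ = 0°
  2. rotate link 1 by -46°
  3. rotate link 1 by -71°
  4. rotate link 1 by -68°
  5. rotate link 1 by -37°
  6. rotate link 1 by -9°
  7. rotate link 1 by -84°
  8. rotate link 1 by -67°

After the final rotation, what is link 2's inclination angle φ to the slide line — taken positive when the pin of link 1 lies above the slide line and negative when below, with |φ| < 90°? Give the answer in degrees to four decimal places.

geometry: r = 12 mm, L = 224 mm, e = 4 mm; θ starts at 0°
rotate link 1 by -46°: θ ← 0° -46° = -46°
rotate link 1 by -71°: θ ← -46° -71° = -117°
rotate link 1 by -68°: θ ← -117° -68° = -185°
rotate link 1 by -37°: θ ← -185° -37° = -222°
rotate link 1 by -9°: θ ← -222° -9° = -231°
rotate link 1 by -84°: θ ← -231° -84° = -315°
rotate link 1 by -67°: θ ← -315° -67° = -382°
h = r sin θ − e = -4.495279 − 4 = -8.495279
sin φ = h / L = -8.495279 / 224 = -0.03792535
φ = arcsin(-0.03792535) = -2.173484°

-2.1735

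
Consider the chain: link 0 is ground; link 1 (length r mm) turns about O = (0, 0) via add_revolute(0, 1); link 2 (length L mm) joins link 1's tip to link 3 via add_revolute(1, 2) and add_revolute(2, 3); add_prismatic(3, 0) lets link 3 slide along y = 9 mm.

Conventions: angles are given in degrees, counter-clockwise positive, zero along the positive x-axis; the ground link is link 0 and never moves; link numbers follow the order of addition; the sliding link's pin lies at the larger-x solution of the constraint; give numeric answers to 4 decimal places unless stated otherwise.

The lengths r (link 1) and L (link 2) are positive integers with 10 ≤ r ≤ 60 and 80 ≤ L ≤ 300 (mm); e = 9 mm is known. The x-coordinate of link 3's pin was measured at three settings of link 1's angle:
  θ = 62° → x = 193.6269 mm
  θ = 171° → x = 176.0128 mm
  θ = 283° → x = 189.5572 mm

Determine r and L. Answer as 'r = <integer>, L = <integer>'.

constraint per measurement: (x − r cos θ)² + (r sin θ − e)² = L²
subtracting the θ₁ and θ₂ equations cancels the r² and L² terms:
r = (x₁² − x₂²) / (2[(x₁cos θ₁ + e sin θ₁) − (x₂cos θ₂ + e sin θ₂)]) = 12.0000 → r = 12
L² = (x₁ − r cos θ₁)² + (r sin θ₁ − e)² = 35344.0040 → L = 188.0000 → L = 188
check at θ₃=283°: x = 189.5572 (printed 189.5572) ✓

r = 12, L = 188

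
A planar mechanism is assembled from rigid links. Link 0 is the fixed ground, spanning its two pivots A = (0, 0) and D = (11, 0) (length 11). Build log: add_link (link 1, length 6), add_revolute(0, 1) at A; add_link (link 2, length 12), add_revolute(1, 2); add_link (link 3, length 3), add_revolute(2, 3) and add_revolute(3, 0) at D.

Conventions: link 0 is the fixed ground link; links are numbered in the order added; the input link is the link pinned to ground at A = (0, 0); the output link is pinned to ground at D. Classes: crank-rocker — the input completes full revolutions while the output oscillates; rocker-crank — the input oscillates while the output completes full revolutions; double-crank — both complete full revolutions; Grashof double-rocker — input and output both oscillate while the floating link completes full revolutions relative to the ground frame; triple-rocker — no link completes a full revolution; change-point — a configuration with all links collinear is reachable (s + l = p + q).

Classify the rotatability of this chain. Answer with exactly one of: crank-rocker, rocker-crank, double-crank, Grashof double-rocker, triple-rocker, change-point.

lengths: ground=11, input=6, coupler=12, output=3
sorted: s=3 (shortest), l=12 (longest), p+q=17
s + l = 15 vs p + q = 17
s + l < p + q (Grashof) with shortest = output link → rocker-crank

rocker-crank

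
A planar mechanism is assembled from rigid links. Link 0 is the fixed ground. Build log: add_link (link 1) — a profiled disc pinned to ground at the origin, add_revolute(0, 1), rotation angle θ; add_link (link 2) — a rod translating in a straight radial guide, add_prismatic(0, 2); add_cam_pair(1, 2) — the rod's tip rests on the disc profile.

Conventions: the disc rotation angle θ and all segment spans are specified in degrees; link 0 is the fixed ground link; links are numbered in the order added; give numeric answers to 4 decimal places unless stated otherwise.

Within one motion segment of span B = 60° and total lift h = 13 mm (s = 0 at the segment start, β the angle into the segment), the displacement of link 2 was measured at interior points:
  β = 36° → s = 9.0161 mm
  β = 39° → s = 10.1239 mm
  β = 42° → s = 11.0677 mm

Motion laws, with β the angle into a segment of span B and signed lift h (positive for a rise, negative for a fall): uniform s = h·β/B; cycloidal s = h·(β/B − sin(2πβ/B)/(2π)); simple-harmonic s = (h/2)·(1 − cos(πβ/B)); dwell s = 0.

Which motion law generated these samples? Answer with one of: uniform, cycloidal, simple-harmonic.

candidates at β/B = r: uniform s = h·r (linear in β); cycloidal s = h·(r − sin(2πr)/(2π)); simple-harmonic s = (h/2)(1 − cos(πr))
β=36°: printed 9.0161 | uniform 7.8000, cycloidal 9.0161, simple-harmonic 8.5086
β=39°: printed 10.1239 | uniform 8.4500, cycloidal 10.1239, simple-harmonic 9.4509
β=42°: printed 11.0677 | uniform 9.1000, cycloidal 11.0677, simple-harmonic 10.3206
only one law matches every sample → cycloidal

cycloidal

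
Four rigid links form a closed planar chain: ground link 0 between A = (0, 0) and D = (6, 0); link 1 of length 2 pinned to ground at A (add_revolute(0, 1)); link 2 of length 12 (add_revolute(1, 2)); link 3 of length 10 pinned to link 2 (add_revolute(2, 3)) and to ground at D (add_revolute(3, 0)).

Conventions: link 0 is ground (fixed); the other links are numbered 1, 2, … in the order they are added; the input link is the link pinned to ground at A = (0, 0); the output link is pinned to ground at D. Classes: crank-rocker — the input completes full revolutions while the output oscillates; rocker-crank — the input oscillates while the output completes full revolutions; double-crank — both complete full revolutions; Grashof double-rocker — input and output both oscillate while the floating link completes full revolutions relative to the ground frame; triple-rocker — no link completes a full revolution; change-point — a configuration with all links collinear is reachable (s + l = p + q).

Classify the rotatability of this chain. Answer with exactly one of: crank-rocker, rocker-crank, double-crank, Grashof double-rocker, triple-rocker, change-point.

lengths: ground=6, input=2, coupler=12, output=10
sorted: s=2 (shortest), l=12 (longest), p+q=16
s + l = 14 vs p + q = 16
s + l < p + q (Grashof) with shortest = input link → crank-rocker

crank-rocker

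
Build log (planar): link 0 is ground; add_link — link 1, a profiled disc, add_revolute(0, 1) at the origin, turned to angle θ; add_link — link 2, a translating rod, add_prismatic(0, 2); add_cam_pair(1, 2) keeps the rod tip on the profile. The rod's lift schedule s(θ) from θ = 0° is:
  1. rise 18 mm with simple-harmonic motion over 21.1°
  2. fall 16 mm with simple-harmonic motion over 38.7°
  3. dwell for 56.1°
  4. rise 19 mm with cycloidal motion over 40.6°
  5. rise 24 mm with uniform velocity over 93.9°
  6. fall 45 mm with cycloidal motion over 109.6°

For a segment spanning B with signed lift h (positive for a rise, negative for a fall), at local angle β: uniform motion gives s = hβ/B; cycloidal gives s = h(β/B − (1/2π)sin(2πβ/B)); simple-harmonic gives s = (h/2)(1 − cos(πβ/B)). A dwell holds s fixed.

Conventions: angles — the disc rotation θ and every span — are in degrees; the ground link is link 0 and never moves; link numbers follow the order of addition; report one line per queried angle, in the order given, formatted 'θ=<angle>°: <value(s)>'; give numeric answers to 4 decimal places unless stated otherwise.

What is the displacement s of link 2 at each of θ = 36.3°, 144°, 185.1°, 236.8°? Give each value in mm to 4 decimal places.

seg 1 [0°–21.1°] simple-harmonic, h=18: full span → s += 18 → s = 18.0000
seg 2 [21.1°–59.8°] simple-harmonic, h=-16: θ=36.3° here. β=15.2, B=38.7. -16/2·(1 − cos(π·0.3928)) = -5.3556 → s = 12.6444
seg 2 [21.1°–59.8°] simple-harmonic, h=-16: full span → s += -16 → s = 2.0000
seg 3 [59.8°–115.9°] dwell: s stays 2.0000
seg 4 [115.9°–156.5°] cycloidal, h=19: θ=144° here. β=28.1, B=40.6. 19·(0.6921 − sin(2π·0.6921)/(2π)) = 15.9764 → s = 17.9764
seg 4 [115.9°–156.5°] cycloidal, h=19: full span → s += 19 → s = 21.0000
seg 5 [156.5°–250.4°] uniform, h=24: θ=185.1° here. β=28.6, B=93.9. 24·28.6/93.9 = 7.3099 → s = 28.3099
seg 5 [156.5°–250.4°] uniform, h=24: θ=236.8° here. β=80.3, B=93.9. 24·80.3/93.9 = 20.5240 → s = 41.5240

θ=36.3°: 12.6444
θ=144°: 17.9764
θ=185.1°: 28.3099
θ=236.8°: 41.5240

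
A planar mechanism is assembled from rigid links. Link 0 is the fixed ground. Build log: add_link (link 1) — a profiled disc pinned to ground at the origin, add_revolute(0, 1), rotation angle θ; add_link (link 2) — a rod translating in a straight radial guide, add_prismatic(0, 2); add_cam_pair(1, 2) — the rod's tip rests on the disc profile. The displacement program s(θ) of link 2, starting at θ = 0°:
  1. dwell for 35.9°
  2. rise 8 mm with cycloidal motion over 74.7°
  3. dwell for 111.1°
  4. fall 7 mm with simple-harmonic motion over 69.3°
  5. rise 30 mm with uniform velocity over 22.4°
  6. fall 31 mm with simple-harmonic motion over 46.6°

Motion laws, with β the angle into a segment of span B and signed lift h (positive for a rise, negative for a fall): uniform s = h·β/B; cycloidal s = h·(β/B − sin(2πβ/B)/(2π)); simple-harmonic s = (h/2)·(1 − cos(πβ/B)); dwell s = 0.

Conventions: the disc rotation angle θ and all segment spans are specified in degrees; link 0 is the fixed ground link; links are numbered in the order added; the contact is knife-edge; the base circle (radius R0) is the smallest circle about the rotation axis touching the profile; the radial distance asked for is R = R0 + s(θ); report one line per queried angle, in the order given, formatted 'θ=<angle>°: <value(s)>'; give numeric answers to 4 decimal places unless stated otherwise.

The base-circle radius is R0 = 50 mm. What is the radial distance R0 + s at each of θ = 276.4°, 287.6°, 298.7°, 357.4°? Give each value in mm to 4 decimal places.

seg 1 [0°–35.9°] dwell: s stays 0.0000
seg 2 [35.9°–110.6°] cycloidal, h=8: full span → s += 8 → s = 8.0000
seg 3 [110.6°–221.7°] dwell: s stays 8.0000
seg 4 [221.7°–291°] simple-harmonic, h=-7: θ=276.4° here. β=54.7, B=69.3. -7/2·(1 − cos(π·0.7893)) = -6.2610 → s = 1.7390
seg 4 [221.7°–291°] simple-harmonic, h=-7: θ=287.6° here. β=65.9, B=69.3. -7/2·(1 − cos(π·0.9509)) = -6.9585 → s = 1.0415
seg 4 [221.7°–291°] simple-harmonic, h=-7: full span → s += -7 → s = 1.0000
seg 5 [291°–313.4°] uniform, h=30: θ=298.7° here. β=7.7, B=22.4. 30·7.7/22.4 = 10.3125 → s = 11.3125
seg 5 [291°–313.4°] uniform, h=30: full span → s += 30 → s = 31.0000
seg 6 [313.4°–360°] simple-harmonic, h=-31: θ=357.4° here. β=44, B=46.6. -31/2·(1 − cos(π·0.9442)) = -30.7625 → s = 0.2375
θ=276.4°: R = R0 + s = 50 + 1.7390 = 51.7390
θ=287.6°: R = R0 + s = 50 + 1.0415 = 51.0415
θ=298.7°: R = R0 + s = 50 + 11.3125 = 61.3125
θ=357.4°: R = R0 + s = 50 + 0.2375 = 50.2375

θ=276.4°: 51.7390
θ=287.6°: 51.0415
θ=298.7°: 61.3125
θ=357.4°: 50.2375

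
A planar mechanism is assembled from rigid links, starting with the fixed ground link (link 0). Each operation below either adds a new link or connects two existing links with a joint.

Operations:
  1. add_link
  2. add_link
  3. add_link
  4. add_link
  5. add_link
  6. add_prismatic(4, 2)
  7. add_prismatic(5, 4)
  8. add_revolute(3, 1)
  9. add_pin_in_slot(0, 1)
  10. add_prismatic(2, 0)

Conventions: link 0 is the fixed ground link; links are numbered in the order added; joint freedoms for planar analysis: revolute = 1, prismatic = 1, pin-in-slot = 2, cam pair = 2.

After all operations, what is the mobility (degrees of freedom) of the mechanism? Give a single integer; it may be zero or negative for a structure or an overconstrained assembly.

(L,J1,J2)=(1,0,0); link0 fixed
link1: (2,0,0)
link2: (3,0,0)
link3: (4,0,0)
link4: (5,0,0)
link5: (6,0,0)
P 4-2 [J1]: (6,1,0)
P 5-4 [J1]: (6,2,0)
R 3-1 [J1]: (6,3,0)
PS 0-1 [J2]: (6,3,1)
P 2-0 [J1]: (6,4,1)
Grübler: 3·5 − 2·4 − 1 = 6

M = 6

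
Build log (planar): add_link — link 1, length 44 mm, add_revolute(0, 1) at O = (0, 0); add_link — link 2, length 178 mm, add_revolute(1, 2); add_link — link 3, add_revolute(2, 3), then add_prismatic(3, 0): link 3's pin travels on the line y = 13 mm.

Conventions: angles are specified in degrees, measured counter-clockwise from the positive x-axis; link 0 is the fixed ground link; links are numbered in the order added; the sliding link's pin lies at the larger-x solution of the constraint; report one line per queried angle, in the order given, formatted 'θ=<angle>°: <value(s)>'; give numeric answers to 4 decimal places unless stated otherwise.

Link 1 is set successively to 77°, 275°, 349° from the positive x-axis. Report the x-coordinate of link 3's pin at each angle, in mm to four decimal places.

geometry: r = 44 mm, L = 178 mm, e = 13 mm
θ=77°: crank pin P = (r cos θ, r sin θ) = (9.897846, 42.872283)
θ=77°: h = r sin θ − e = 42.872283 − 13 = 29.872283
θ=77°: x = r cos θ + √(L² − h²) = 9.897846 + 175.475488 = 185.373334
θ=275°: crank pin P = (r cos θ, r sin θ) = (3.834853, -43.832567)
θ=275°: h = r sin θ − e = -43.832567 − 13 = -56.832567
θ=275°: x = r cos θ + √(L² − h²) = 3.834853 + 168.683311 = 172.518164
θ=349°: crank pin P = (r cos θ, r sin θ) = (43.191596, -8.395596)
θ=349°: h = r sin θ − e = -8.395596 − 13 = -21.395596
θ=349°: x = r cos θ + √(L² − h²) = 43.191596 + 176.709446 = 219.901043

θ=77°: 185.3733
θ=275°: 172.5182
θ=349°: 219.9010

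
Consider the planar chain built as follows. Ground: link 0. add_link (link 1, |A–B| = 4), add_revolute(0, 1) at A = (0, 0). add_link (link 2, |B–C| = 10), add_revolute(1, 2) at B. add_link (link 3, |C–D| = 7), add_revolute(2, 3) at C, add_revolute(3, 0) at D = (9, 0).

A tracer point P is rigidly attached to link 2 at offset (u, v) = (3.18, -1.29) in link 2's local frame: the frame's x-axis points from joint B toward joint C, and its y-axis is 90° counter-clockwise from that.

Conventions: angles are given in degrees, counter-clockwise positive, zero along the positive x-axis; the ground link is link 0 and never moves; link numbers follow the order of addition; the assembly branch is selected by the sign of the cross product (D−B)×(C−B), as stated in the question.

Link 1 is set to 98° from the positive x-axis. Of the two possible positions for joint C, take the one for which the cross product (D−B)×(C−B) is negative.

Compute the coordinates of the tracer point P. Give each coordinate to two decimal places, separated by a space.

A=(0,0), D=(9.00,0)
B = A + 4.00·(cos98°, sin98°) = (-0.5567, 3.9611)
|BD| = 10.3451
circle(B,10.00) ∩ circle(D,7.00): a=7.6375, h=6.4551
  candidates: C₊=(8.9704,6.9999) cross=66.779; C₋=(4.0271,-4.9265) cross=-66.779
  branch - wants cross < 0 → take C=(4.0271,-4.9265) (cross=-66.779)
ex = (C−B)/|BC| = (0.4584,-0.8888); ey = (0.8888,0.4584)
P = B + 3.18·ex + -1.29·ey = (-0.2455,0.5435)

-0.25 0.54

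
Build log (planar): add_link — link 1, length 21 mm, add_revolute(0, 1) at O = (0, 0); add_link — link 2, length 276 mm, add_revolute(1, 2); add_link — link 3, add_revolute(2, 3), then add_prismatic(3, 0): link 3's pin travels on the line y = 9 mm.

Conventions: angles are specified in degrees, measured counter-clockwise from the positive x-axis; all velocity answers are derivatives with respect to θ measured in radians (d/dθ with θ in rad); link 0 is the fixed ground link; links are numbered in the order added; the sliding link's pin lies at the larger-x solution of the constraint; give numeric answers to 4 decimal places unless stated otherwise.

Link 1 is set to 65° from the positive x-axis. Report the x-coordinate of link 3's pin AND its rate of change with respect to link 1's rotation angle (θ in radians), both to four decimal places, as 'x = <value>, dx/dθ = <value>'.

geometry: r = 21 mm, L = 276 mm, e = 9 mm
crank pin P = (r cos θ, r sin θ) = (8.874983, 19.032464)
h = r sin θ − e = 19.032464 − 9 = 10.032464
x = r cos θ + √(L² − h²) = 8.874983 + 275.817602 = 284.692586
dx/dθ = −r sin θ − h·r cos θ/√(L² − h²) (θ in radians; h = 10.032464) = -19.355278

x = 284.6926, dx/dθ = -19.3553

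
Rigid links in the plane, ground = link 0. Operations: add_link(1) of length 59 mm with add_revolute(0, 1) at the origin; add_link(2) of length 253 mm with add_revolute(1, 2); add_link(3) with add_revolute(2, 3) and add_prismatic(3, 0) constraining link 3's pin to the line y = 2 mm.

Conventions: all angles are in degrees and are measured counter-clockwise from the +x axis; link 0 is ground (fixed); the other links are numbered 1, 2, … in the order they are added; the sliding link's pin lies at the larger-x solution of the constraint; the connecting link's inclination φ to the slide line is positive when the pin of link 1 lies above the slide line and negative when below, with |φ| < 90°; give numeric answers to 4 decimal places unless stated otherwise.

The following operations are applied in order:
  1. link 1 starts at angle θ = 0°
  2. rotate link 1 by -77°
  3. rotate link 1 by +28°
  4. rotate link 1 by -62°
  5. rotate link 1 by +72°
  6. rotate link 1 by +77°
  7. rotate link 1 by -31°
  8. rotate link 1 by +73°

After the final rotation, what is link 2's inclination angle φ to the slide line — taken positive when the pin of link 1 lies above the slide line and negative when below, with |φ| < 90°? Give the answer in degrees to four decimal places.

geometry: r = 59 mm, L = 253 mm, e = 2 mm; θ starts at 0°
rotate link 1 by -77°: θ ← 0° -77° = -77°
rotate link 1 by +28°: θ ← -77° +28° = -49°
rotate link 1 by -62°: θ ← -49° -62° = -111°
rotate link 1 by +72°: θ ← -111° +72° = -39°
rotate link 1 by +77°: θ ← -39° +77° = 38°
rotate link 1 by -31°: θ ← 38° -31° = 7°
rotate link 1 by +73°: θ ← 7° +73° = 80°
h = r sin θ − e = 58.103657 − 2 = 56.103657
sin φ = h / L = 56.103657 / 253 = 0.22175359
φ = arcsin(0.22175359) = 12.812050°

12.8121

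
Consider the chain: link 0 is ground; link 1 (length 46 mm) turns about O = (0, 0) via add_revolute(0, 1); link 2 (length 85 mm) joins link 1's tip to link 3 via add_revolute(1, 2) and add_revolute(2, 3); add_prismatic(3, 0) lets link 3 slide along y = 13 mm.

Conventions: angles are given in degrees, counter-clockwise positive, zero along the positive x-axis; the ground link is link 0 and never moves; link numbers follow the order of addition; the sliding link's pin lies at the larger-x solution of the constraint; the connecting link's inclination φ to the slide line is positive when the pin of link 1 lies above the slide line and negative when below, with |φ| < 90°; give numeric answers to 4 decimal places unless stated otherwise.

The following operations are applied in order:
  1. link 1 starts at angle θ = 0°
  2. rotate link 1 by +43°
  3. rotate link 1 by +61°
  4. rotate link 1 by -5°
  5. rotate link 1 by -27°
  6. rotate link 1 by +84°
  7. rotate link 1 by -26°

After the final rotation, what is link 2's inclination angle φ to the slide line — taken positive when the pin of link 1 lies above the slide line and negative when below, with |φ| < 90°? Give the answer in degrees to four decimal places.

geometry: r = 46 mm, L = 85 mm, e = 13 mm; θ starts at 0°
rotate link 1 by +43°: θ ← 0° +43° = 43°
rotate link 1 by +61°: θ ← 43° +61° = 104°
rotate link 1 by -5°: θ ← 104° -5° = 99°
rotate link 1 by -27°: θ ← 99° -27° = 72°
rotate link 1 by +84°: θ ← 72° +84° = 156°
rotate link 1 by -26°: θ ← 156° -26° = 130°
h = r sin θ − e = 35.238044 − 13 = 22.238044
sin φ = h / L = 22.238044 / 85 = 0.26162405
φ = arcsin(0.26162405) = 15.166449°

15.1664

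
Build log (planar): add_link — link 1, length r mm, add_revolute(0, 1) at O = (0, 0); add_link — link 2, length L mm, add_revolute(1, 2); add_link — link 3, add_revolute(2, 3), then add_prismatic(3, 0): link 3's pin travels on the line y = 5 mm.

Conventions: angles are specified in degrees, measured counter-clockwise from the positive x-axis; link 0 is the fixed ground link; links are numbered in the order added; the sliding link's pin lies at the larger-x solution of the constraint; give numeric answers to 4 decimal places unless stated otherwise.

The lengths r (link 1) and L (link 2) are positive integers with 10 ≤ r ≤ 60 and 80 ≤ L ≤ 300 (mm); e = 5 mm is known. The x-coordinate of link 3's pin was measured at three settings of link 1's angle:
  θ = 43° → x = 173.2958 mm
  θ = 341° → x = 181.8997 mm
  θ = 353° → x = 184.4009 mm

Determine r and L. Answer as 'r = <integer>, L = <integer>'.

constraint per measurement: (x − r cos θ)² + (r sin θ − e)² = L²
subtracting the θ₁ and θ₂ equations cancels the r² and L² terms:
r = (x₁² − x₂²) / (2[(x₁cos θ₁ + e sin θ₁) − (x₂cos θ₂ + e sin θ₂)]) = 38.0002 → r = 38
L² = (x₁ − r cos θ₁)² + (r sin θ₁ − e)² = 21608.9950 → L = 147.0000 → L = 147
check at θ₃=353°: x = 184.4009 (printed 184.4009) ✓

r = 38, L = 147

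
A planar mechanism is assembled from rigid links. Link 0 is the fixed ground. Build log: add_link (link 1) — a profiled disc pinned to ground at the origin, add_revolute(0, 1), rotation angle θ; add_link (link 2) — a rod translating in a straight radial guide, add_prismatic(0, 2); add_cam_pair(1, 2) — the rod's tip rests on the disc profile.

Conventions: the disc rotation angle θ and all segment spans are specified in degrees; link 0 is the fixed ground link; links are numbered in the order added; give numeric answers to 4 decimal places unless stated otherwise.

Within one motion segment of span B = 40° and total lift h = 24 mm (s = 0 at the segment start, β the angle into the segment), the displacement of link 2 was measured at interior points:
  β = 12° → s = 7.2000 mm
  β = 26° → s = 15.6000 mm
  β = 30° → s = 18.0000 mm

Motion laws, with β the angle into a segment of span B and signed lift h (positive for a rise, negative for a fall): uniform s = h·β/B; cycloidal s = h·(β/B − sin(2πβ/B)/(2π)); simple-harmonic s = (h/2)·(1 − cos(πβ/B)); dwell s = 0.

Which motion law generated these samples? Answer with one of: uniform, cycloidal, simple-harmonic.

candidates at β/B = r: uniform s = h·r (linear in β); cycloidal s = h·(r − sin(2πr)/(2π)); simple-harmonic s = (h/2)(1 − cos(πr))
β=12°: printed 7.2000 | uniform 7.2000, cycloidal 3.5672, simple-harmonic 4.9466
β=26°: printed 15.6000 | uniform 15.6000, cycloidal 18.6902, simple-harmonic 17.4479
β=30°: printed 18.0000 | uniform 18.0000, cycloidal 21.8197, simple-harmonic 20.4853
only one law matches every sample → uniform

uniform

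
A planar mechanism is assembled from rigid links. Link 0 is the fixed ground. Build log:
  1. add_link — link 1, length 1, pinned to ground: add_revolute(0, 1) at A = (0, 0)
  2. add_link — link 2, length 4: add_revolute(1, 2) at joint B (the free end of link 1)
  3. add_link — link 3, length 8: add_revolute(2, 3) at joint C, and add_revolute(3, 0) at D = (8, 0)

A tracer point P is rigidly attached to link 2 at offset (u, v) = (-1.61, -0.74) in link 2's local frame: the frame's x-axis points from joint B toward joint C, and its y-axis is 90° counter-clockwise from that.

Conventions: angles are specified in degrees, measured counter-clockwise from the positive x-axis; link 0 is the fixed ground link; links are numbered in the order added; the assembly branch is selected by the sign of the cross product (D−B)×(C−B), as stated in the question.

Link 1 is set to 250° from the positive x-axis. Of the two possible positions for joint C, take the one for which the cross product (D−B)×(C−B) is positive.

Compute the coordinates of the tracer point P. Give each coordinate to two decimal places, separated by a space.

A=(0,0), D=(8.00,0)
B = A + 1.00·(cos250°, sin250°) = (-0.3420, -0.9397)
|BD| = 8.3948
circle(B,4.00) ∩ circle(D,8.00): a=1.3385, h=3.7694
  candidates: C₊=(0.5661,2.9559) cross=31.643; C₋=(1.4100,-4.5356) cross=-31.643
  branch + wants cross > 0 → take C=(0.5661,2.9559) (cross=31.643)
ex = (C−B)/|BC| = (0.2270,0.9739); ey = (-0.9739,0.2270)
P = B + -1.61·ex + -0.74·ey = (0.0131,-2.6757)

0.01 -2.68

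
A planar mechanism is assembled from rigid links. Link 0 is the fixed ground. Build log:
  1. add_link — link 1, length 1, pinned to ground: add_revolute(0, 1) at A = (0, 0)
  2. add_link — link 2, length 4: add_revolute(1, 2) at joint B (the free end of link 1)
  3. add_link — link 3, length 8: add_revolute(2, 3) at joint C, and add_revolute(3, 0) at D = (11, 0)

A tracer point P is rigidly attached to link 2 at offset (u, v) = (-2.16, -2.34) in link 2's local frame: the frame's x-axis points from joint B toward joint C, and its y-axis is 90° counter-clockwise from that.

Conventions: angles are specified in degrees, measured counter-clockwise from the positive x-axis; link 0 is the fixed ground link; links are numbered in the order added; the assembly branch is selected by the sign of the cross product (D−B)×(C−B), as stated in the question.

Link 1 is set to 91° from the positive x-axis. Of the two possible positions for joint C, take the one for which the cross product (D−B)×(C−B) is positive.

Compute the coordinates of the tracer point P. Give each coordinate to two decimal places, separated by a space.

A=(0,0), D=(11.00,0)
B = A + 1.00·(cos91°, sin91°) = (-0.0175, 0.9998)
|BD| = 11.0627
circle(B,4.00) ∩ circle(D,8.00): a=3.3619, h=2.1674
  candidates: C₊=(3.5266,2.8545) cross=23.977; C₋=(3.1348,-1.4625) cross=-23.977
  branch + wants cross > 0 → take C=(3.5266,2.8545) (cross=23.977)
ex = (C−B)/|BC| = (0.8860,0.4637); ey = (-0.4637,0.8860)
P = B + -2.16·ex + -2.34·ey = (-0.8463,-2.0749)

-0.85 -2.07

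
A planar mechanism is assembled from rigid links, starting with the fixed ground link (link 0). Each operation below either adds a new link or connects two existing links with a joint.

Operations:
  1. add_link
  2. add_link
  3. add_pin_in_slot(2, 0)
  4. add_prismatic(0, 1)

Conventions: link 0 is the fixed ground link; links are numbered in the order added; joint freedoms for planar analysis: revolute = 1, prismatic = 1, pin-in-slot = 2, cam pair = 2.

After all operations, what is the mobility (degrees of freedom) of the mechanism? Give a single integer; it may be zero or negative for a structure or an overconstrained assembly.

link 0 = ground. State L|J1|J2 = 1|0|0
+link1  2|0|0
+link2  3|0|0
PS(2,0) f=2→J2  3|0|1
P(0,1) f=1→J1  3|1|1
M = 3(3−1)−2·1−1 = 6−2−1 = 3

M = 3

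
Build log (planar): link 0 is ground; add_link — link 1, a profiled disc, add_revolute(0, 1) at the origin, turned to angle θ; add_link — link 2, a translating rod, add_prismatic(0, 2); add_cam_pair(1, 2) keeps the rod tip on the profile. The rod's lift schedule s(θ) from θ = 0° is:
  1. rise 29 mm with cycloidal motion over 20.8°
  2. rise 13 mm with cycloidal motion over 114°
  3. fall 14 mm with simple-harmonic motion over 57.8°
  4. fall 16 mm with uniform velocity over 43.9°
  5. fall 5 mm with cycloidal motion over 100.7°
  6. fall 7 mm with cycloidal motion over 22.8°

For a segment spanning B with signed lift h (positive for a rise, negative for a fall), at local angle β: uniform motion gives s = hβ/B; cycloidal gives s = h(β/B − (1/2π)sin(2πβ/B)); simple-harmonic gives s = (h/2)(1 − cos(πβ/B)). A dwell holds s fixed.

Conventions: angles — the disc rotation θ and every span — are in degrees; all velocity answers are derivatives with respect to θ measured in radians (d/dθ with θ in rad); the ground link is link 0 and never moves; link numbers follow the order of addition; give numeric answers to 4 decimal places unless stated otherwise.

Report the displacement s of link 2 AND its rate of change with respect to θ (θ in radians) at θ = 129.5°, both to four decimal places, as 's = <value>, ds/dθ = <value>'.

seg 1 [0°–20.8°] cycloidal, h=29: full span → s += 29 → s = 29.0000
seg 2 [20.8°–134.8°] cycloidal, h=13: θ=129.5° here. β=108.7, B=114. 13·(0.9535 − sin(2π·0.9535)/(2π)) = 12.9914 → s = 41.9914
velocity in seg [20.8°–134.8°] (cycloidal), θ in radians: β = 108.7° = 1.8972 rad, B = 114° = 1.9897 rad; ds/dθ = (h/B)(1 − cos(2πβ/B)) = (13/1.9897)(1 − cos(2π·0.9535)) = 0.276785 mm/rad

s = 41.9914, ds/dθ = 0.2768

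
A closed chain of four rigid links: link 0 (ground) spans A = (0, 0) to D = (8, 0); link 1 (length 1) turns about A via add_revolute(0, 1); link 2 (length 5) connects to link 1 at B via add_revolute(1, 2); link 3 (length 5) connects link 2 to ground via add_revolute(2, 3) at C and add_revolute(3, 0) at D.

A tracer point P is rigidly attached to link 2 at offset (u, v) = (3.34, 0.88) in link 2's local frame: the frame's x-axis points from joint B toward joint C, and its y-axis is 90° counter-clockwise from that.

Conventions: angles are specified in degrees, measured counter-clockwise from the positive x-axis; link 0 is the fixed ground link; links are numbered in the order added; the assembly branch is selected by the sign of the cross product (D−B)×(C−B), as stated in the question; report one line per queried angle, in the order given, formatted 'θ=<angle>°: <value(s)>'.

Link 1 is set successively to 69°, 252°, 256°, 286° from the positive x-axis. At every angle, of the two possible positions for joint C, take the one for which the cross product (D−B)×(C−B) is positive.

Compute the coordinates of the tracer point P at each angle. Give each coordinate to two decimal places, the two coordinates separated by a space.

A=(0,0), D=(8.00,0)
θ=69°: B = A + 1.00·(cos69°, sin69°) = (0.3584, 0.9336)
θ=69°: |BD| = 7.6984
θ=69°: circle(B,5.00) ∩ circle(D,5.00): a=3.8492, h=3.1912
θ=69°:   candidates: C₊=(4.5662,3.6344) cross=24.567; C₋=(3.7922,-2.7008) cross=-24.567
θ=69°:   branch + wants cross > 0 → take C=(4.5662,3.6344) (cross=24.567)
θ=69°: ex = (C−B)/|BC| = (0.8416,0.5402); ey = (-0.5402,0.8416)
θ=69°: P = B + 3.34·ex + 0.88·ey = (2.6938,3.4783)
θ=252°: B = A + 1.00·(cos252°, sin252°) = (-0.3090, -0.9511)
θ=252°: |BD| = 8.3633
θ=252°: circle(B,5.00) ∩ circle(D,5.00): a=4.1816, h=2.7412
θ=252°:   candidates: C₊=(3.5338,2.2478) cross=22.925; C₋=(4.1572,-3.1989) cross=-22.925
θ=252°:   branch + wants cross > 0 → take C=(3.5338,2.2478) (cross=22.925)
θ=252°: ex = (C−B)/|BC| = (0.7686,0.6398); ey = (-0.6398,0.7686)
θ=252°: P = B + 3.34·ex + 0.88·ey = (1.6950,1.8621)
θ=256°: B = A + 1.00·(cos256°, sin256°) = (-0.2419, -0.9703)
θ=256°: |BD| = 8.2988
θ=256°: circle(B,5.00) ∩ circle(D,5.00): a=4.1494, h=2.7897
θ=256°:   candidates: C₊=(3.5529,2.2854) cross=23.151; C₋=(4.2052,-3.2557) cross=-23.151
θ=256°:   branch + wants cross > 0 → take C=(3.5529,2.2854) (cross=23.151)
θ=256°: ex = (C−B)/|BC| = (0.7590,0.6511); ey = (-0.6511,0.7590)
θ=256°: P = B + 3.34·ex + 0.88·ey = (1.7200,1.8724)
θ=286°: B = A + 1.00·(cos286°, sin286°) = (0.2756, -0.9613)
θ=286°: |BD| = 7.7839
θ=286°: circle(B,5.00) ∩ circle(D,5.00): a=3.8920, h=3.1389
θ=286°:   candidates: C₊=(3.7502,2.6342) cross=24.433; C₋=(4.5254,-3.5955) cross=-24.433
θ=286°:   branch + wants cross > 0 → take C=(3.7502,2.6342) (cross=24.433)
θ=286°: ex = (C−B)/|BC| = (0.6949,0.7191); ey = (-0.7191,0.6949)
θ=286°: P = B + 3.34·ex + 0.88·ey = (1.9638,2.0520)

θ=69°: 2.69 3.48
θ=252°: 1.69 1.86
θ=256°: 1.72 1.87
θ=286°: 1.96 2.05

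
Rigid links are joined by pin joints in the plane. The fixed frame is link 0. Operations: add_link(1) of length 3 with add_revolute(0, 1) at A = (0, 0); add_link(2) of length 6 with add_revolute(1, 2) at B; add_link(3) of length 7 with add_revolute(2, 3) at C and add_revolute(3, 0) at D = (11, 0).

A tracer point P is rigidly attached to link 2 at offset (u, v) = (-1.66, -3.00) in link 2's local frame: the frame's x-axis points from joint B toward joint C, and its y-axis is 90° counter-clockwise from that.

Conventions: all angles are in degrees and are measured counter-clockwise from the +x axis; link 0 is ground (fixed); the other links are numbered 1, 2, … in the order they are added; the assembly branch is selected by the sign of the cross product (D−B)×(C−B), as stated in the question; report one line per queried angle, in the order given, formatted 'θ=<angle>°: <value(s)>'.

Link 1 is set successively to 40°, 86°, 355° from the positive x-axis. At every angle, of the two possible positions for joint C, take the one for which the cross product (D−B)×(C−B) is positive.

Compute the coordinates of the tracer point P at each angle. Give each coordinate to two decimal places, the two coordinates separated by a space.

A=(0,0), D=(11.00,0)
θ=40°: B = A + 3.00·(cos40°, sin40°) = (2.2981, 1.9284)
θ=40°: |BD| = 8.9130
θ=40°: circle(B,6.00) ∩ circle(D,7.00): a=3.7272, h=4.7019
θ=40°:   candidates: C₊=(6.9543,5.7125) cross=41.908; C₋=(4.9198,-3.4686) cross=-41.908
θ=40°:   branch + wants cross > 0 → take C=(6.9543,5.7125) (cross=41.908)
θ=40°: ex = (C−B)/|BC| = (0.7760,0.6307); ey = (-0.6307,0.7760)
θ=40°: P = B + -1.66·ex + -3.00·ey = (2.9020,-1.4467)
θ=86°: B = A + 3.00·(cos86°, sin86°) = (0.2093, 2.9927)
θ=86°: |BD| = 11.1980
θ=86°: circle(B,6.00) ∩ circle(D,7.00): a=5.0186, h=3.2885
θ=86°:   candidates: C₊=(5.9241,4.8203) cross=36.824; C₋=(4.1664,-1.5174) cross=-36.824
θ=86°:   branch + wants cross > 0 → take C=(5.9241,4.8203) (cross=36.824)
θ=86°: ex = (C−B)/|BC| = (0.9525,0.3046); ey = (-0.3046,0.9525)
θ=86°: P = B + -1.66·ex + -3.00·ey = (-0.4580,-0.3704)
θ=355°: B = A + 3.00·(cos355°, sin355°) = (2.9886, -0.2615)
θ=355°: |BD| = 8.0157
θ=355°: circle(B,6.00) ∩ circle(D,7.00): a=3.1969, h=5.0774
θ=355°:   candidates: C₊=(6.0182,4.9175) cross=40.699; C₋=(6.3494,-5.2318) cross=-40.699
θ=355°:   branch + wants cross > 0 → take C=(6.0182,4.9175) (cross=40.699)
θ=355°: ex = (C−B)/|BC| = (0.5049,0.8632); ey = (-0.8632,0.5049)
θ=355°: P = B + -1.66·ex + -3.00·ey = (4.7399,-3.2091)

θ=40°: 2.90 -1.45
θ=86°: -0.46 -0.37
θ=355°: 4.74 -3.21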